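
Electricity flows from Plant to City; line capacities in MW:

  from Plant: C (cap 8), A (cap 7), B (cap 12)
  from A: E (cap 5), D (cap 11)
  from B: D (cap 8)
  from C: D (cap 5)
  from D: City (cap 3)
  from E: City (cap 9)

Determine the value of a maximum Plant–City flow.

Augment Plant→A→D→City: bottleneck 3, flow now 3.
Augment Plant→A→E→City: bottleneck 4, flow now 7.
Augment Plant→B→D→A→E→City: bottleneck 1, flow now 8. (uses reverse residual edge)
No augmenting path remains; maximum flow = 8.
In the residual graph, reachable from Plant: {Plant, A, B, C, D}.
Min-cut edges: A→E (5), D→City (3); capacity 5 + 3 = 8.
This cut is saturated, so no flow can exceed 8.

8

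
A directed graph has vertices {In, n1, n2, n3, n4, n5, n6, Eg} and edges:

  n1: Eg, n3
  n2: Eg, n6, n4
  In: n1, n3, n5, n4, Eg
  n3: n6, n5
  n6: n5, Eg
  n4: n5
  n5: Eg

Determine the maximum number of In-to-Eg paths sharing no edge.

4

Assign every edge capacity 1; by Menger, the answer equals the max flow.
Path In→Eg (+1); total 1.
Path In→n1→Eg (+1); total 2.
Path In→n5→Eg (+1); total 3.
Path In→n3→n6→Eg (+1); total 4.
No residual In→Eg path; max flow = 4.
Certifying cut of size 4: {In→Eg, In→n1, In→n3, n5→Eg}.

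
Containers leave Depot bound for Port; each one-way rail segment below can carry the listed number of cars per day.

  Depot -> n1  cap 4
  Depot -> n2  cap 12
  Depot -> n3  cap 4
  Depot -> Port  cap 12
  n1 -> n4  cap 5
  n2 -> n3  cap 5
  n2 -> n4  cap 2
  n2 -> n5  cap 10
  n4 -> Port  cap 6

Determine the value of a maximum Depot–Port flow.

18

Augment Depot→Port: bottleneck 12, flow now 12.
Augment Depot→n1→n4→Port: bottleneck 4, flow now 16.
Augment Depot→n2→n4→Port: bottleneck 2, flow now 18.
No augmenting path remains; maximum flow = 18.
In the residual graph, reachable from Depot: {Depot, n2, n3, n5}.
Min-cut edges: Depot→n1 (4), Depot→Port (12), n2→n4 (2); capacity 4 + 12 + 2 = 18.
This cut is saturated, so no flow can exceed 18.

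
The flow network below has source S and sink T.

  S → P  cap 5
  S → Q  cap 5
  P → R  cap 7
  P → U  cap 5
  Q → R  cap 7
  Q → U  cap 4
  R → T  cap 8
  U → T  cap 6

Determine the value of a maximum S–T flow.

10

Augment S→P→R→T: bottleneck 5, flow now 5.
Augment S→Q→R→T: bottleneck 3, flow now 8.
Augment S→Q→U→T: bottleneck 2, flow now 10.
No augmenting path remains; maximum flow = 10.
In the residual graph, reachable from S: {S}.
Min-cut edges: S→P (5), S→Q (5); capacity 5 + 5 = 10.
This cut is saturated, so no flow can exceed 10.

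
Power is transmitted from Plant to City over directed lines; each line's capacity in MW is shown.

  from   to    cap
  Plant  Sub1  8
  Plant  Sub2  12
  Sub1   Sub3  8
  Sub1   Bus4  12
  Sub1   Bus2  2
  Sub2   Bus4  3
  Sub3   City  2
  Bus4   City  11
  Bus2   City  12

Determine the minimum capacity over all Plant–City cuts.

Augment Plant→Sub1→Sub3→City: bottleneck 2, flow now 2.
Augment Plant→Sub1→Bus4→City: bottleneck 6, flow now 8.
Augment Plant→Sub2→Bus4→City: bottleneck 3, flow now 11.
No augmenting path remains; maximum flow = 11.
By max-flow min-cut, the minimum cut capacity equals the max flow.
In the residual graph, reachable from Plant: {Plant, Sub2}.
Min-cut edges: Plant→Sub1 (8), Sub2→Bus4 (3); capacity 8 + 3 = 11.

11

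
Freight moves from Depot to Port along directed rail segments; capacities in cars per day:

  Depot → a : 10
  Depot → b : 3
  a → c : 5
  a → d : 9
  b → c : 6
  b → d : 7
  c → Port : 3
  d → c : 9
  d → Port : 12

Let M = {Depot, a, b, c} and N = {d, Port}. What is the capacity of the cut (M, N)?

19

Edges leaving {Depot, a, b, c}: a→d (9), b→d (7), c→Port (3).
Cut capacity = 9 + 7 + 3 = 19.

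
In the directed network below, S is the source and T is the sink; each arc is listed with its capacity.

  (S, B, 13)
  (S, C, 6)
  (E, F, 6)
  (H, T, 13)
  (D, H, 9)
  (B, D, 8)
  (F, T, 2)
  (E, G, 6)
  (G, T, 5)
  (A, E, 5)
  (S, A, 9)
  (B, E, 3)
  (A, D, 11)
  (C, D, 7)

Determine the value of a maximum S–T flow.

16

Augment S→A→D→H→T: bottleneck 9, flow now 9.
Augment S→B→E→F→T: bottleneck 2, flow now 11.
Augment S→B→E→G→T: bottleneck 1, flow now 12.
Augment S→B→D→A→E→G→T: bottleneck 4, flow now 16. (uses reverse residual edge)
No augmenting path remains; maximum flow = 16.
In the residual graph, reachable from S: {S, A, B, C, D, E, F, G}.
Min-cut edges: D→H (9), F→T (2), G→T (5); capacity 9 + 2 + 5 = 16.
This cut is saturated, so no flow can exceed 16.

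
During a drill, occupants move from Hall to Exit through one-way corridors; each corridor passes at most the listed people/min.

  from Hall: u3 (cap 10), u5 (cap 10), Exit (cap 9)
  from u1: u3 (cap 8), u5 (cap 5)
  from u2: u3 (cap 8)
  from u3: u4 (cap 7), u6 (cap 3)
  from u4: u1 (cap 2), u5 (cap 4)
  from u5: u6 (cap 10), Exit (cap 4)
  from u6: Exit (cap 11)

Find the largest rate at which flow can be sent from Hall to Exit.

24

Augment Hall→Exit: bottleneck 9, flow now 9.
Augment Hall→u5→Exit: bottleneck 4, flow now 13.
Augment Hall→u3→u6→Exit: bottleneck 3, flow now 16.
Augment Hall→u5→u6→Exit: bottleneck 6, flow now 22.
Augment Hall→u3→u4→u5→u6→Exit: bottleneck 2, flow now 24.
No augmenting path remains; maximum flow = 24.
In the residual graph, reachable from Hall: {Hall, u1, u3, u4, u5, u6}.
Min-cut edges: Hall→Exit (9), u5→Exit (4), u6→Exit (11); capacity 9 + 4 + 11 = 24.
This cut is saturated, so no flow can exceed 24.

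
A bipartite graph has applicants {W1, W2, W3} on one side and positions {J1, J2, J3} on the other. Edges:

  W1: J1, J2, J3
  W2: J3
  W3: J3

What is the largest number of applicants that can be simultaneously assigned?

2

Unit-capacity flow: source→left, listed edges, right→sink; max matching = max flow.
Augmenting path W1→J1 (+1); matched 1.
Augmenting path W2→J3 (+1); matched 2.
No augmenting path remains; maximum matching = 2.
König certificate: {W1, J3} is a vertex cover of size 2 (every listed pair touches it), so no matching can be larger.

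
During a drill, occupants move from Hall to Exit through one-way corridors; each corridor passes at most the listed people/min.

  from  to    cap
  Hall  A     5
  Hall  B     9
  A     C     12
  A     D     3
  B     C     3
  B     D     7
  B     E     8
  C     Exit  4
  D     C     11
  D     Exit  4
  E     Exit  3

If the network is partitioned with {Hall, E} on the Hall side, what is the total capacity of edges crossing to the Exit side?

Edges leaving {Hall, E}: Hall→A (5), Hall→B (9), E→Exit (3).
Cut capacity = 5 + 9 + 3 = 17.

17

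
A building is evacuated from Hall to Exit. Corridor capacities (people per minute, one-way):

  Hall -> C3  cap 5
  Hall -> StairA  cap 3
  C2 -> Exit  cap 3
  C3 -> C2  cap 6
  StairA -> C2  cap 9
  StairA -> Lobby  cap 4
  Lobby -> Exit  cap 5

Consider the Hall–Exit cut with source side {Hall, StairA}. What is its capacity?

18

Edges leaving {Hall, StairA}: Hall→C3 (5), StairA→Lobby (4), StairA→C2 (9).
Cut capacity = 5 + 4 + 9 = 18.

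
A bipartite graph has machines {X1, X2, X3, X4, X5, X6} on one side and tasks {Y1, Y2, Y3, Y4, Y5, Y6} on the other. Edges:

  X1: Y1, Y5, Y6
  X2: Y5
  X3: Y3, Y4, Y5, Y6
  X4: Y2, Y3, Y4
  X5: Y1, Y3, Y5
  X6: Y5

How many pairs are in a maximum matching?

Unit-capacity flow: source→left, listed edges, right→sink; max matching = max flow.
Augmenting path X1→Y1 (+1); matched 1.
Augmenting path X2→Y5 (+1); matched 2.
Augmenting path X3→Y3 (+1); matched 3.
Augmenting path X4→Y2 (+1); matched 4.
Augmenting path X5→Y1→X1→Y6 (+1); matched 5.
No augmenting path remains; maximum matching = 5.
König certificate: {X1, X3, X4, X5, Y5} is a vertex cover of size 5 (every listed pair touches it), so no matching can be larger.

5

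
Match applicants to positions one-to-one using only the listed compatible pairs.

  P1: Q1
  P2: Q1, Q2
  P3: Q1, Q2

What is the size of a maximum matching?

Unit-capacity flow: source→left, listed edges, right→sink; max matching = max flow.
Augmenting path P1→Q1 (+1); matched 1.
Augmenting path P2→Q2 (+1); matched 2.
No augmenting path remains; maximum matching = 2.
König certificate: {Q1, Q2} is a vertex cover of size 2 (every listed pair touches it), so no matching can be larger.

2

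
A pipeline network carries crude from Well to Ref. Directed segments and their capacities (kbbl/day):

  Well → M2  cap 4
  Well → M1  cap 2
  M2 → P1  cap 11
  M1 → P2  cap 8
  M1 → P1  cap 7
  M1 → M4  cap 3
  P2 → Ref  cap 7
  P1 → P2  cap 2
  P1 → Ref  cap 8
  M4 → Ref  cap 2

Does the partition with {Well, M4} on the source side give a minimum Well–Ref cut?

No — its capacity is 8, but the minimum cut has capacity 6.

Given cut capacity: 4 + 2 + 2 = 8.
Augment Well→M2→P1→Ref: bottleneck 4, flow now 4.
Augment Well→M1→P2→Ref: bottleneck 2, flow now 6.
No augmenting path remains; maximum flow = 6.
In the residual graph, reachable from Well: {Well}.
Min-cut edges: Well→M2 (4), Well→M1 (2); capacity 4 + 2 = 6.
Cut capacity 8 exceeds the max flow 6, so it is not minimum.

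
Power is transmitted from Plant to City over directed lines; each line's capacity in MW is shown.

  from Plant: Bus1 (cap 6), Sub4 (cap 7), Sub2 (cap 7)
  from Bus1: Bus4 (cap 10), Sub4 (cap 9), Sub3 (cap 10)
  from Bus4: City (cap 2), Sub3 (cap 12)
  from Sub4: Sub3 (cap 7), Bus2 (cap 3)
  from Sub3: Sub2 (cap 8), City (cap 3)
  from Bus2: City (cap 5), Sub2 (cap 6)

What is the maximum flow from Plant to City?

8

Augment Plant→Bus1→Bus4→City: bottleneck 2, flow now 2.
Augment Plant→Bus1→Sub3→City: bottleneck 3, flow now 5.
Augment Plant→Sub4→Bus2→City: bottleneck 3, flow now 8.
No augmenting path remains; maximum flow = 8.
In the residual graph, reachable from Plant: {Plant, Bus1, Bus4, Sub4, Sub3, Sub2}.
Min-cut edges: Bus4→City (2), Sub4→Bus2 (3), Sub3→City (3); capacity 2 + 3 + 3 = 8.
This cut is saturated, so no flow can exceed 8.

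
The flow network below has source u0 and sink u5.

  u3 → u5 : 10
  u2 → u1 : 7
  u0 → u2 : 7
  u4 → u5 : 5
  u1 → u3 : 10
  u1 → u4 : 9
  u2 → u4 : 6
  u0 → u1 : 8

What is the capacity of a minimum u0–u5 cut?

15

Augment u0→u1→u3→u5: bottleneck 8, flow now 8.
Augment u0→u2→u4→u5: bottleneck 5, flow now 13.
Augment u0→u2→u1→u3→u5: bottleneck 2, flow now 15.
No augmenting path remains; maximum flow = 15.
By max-flow min-cut, the minimum cut capacity equals the max flow.
In the residual graph, reachable from u0: {u0}.
Min-cut edges: u0→u1 (8), u0→u2 (7); capacity 8 + 7 = 15.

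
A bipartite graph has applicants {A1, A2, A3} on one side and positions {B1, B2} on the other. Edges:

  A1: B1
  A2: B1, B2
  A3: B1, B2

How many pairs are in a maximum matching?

2

Unit-capacity flow: source→left, listed edges, right→sink; max matching = max flow.
Augmenting path A1→B1 (+1); matched 1.
Augmenting path A2→B2 (+1); matched 2.
No augmenting path remains; maximum matching = 2.
König certificate: {B1, B2} is a vertex cover of size 2 (every listed pair touches it), so no matching can be larger.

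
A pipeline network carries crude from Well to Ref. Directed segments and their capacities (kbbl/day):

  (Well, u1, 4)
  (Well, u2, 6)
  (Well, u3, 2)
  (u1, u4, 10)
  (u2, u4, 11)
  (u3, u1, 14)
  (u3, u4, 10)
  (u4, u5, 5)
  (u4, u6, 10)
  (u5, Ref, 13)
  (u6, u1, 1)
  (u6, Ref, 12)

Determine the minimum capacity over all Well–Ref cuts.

12

Augment Well→u1→u4→u5→Ref: bottleneck 4, flow now 4.
Augment Well→u2→u4→u5→Ref: bottleneck 1, flow now 5.
Augment Well→u2→u4→u6→Ref: bottleneck 5, flow now 10.
Augment Well→u3→u4→u6→Ref: bottleneck 2, flow now 12.
No augmenting path remains; maximum flow = 12.
By max-flow min-cut, the minimum cut capacity equals the max flow.
In the residual graph, reachable from Well: {Well}.
Min-cut edges: Well→u1 (4), Well→u2 (6), Well→u3 (2); capacity 4 + 6 + 2 = 12.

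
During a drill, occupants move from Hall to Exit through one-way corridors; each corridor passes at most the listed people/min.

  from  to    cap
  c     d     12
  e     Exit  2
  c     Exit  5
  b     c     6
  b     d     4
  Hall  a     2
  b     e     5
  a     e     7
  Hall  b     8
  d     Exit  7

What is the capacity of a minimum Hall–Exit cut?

10

Augment Hall→a→e→Exit: bottleneck 2, flow now 2.
Augment Hall→b→c→Exit: bottleneck 5, flow now 7.
Augment Hall→b→d→Exit: bottleneck 3, flow now 10.
No augmenting path remains; maximum flow = 10.
By max-flow min-cut, the minimum cut capacity equals the max flow.
In the residual graph, reachable from Hall: {Hall}.
Min-cut edges: Hall→a (2), Hall→b (8); capacity 2 + 8 = 10.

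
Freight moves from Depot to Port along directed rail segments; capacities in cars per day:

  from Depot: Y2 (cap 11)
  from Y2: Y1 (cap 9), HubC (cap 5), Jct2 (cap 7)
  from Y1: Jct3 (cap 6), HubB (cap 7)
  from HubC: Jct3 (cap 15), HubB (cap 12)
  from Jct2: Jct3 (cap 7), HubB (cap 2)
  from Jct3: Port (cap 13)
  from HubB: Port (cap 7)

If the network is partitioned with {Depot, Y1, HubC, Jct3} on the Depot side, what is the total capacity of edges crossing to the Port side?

43

Edges leaving {Depot, Y1, HubC, Jct3}: Depot→Y2 (11), Y1→HubB (7), HubC→HubB (12), Jct3→Port (13).
Cut capacity = 11 + 7 + 12 + 13 = 43.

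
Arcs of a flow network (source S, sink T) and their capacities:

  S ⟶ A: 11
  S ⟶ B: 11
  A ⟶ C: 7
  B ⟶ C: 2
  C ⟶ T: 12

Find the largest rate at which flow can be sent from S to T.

Augment S→A→C→T: bottleneck 7, flow now 7.
Augment S→B→C→T: bottleneck 2, flow now 9.
No augmenting path remains; maximum flow = 9.
In the residual graph, reachable from S: {S, A, B}.
Min-cut edges: A→C (7), B→C (2); capacity 7 + 2 = 9.
This cut is saturated, so no flow can exceed 9.

9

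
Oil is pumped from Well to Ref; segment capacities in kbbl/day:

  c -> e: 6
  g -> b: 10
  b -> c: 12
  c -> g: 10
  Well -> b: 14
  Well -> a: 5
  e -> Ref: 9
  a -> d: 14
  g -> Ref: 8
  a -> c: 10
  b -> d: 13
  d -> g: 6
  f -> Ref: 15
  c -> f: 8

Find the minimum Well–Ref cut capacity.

Augment Well→a→c→e→Ref: bottleneck 5, flow now 5.
Augment Well→b→c→e→Ref: bottleneck 1, flow now 6.
Augment Well→b→c→f→Ref: bottleneck 8, flow now 14.
Augment Well→b→c→g→Ref: bottleneck 3, flow now 17.
Augment Well→b→d→g→Ref: bottleneck 2, flow now 19.
No augmenting path remains; maximum flow = 19.
By max-flow min-cut, the minimum cut capacity equals the max flow.
In the residual graph, reachable from Well: {Well}.
Min-cut edges: Well→a (5), Well→b (14); capacity 5 + 14 = 19.

19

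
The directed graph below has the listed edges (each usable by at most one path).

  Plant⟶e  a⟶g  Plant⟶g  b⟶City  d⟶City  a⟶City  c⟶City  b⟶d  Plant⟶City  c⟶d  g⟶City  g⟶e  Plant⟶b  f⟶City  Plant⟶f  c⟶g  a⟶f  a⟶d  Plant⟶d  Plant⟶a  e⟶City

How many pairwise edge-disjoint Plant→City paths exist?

7

Assign every edge capacity 1; by Menger, the answer equals the max flow.
Path Plant→City (+1); total 1.
Path Plant→a→City (+1); total 2.
Path Plant→b→City (+1); total 3.
Path Plant→d→City (+1); total 4.
Path Plant→e→City (+1); total 5.
Path Plant→f→City (+1); total 6.
Path Plant→g→City (+1); total 7.
No residual Plant→City path; max flow = 7.
Certifying cut of size 7: {Plant→City, Plant→a, Plant→b, Plant→d, Plant→e, Plant→f, Plant→g}.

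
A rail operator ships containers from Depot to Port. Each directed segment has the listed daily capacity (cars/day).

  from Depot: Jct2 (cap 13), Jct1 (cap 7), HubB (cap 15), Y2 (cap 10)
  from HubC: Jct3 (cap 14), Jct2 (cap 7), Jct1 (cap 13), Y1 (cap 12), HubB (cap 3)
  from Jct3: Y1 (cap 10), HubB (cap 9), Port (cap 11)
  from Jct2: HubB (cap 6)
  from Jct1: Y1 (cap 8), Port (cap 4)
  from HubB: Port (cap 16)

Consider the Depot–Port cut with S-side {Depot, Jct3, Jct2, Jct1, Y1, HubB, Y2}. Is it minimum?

Given cut capacity: 11 + 4 + 16 = 31.
Augment Depot→Jct1→Port: bottleneck 4, flow now 4.
Augment Depot→HubB→Port: bottleneck 15, flow now 19.
Augment Depot→Jct2→HubB→Port: bottleneck 1, flow now 20.
No augmenting path remains; maximum flow = 20.
In the residual graph, reachable from Depot: {Depot, Jct2, Jct1, Y1, HubB, Y2}.
Min-cut edges: Jct1→Port (4), HubB→Port (16); capacity 4 + 16 = 20.
Cut capacity 31 exceeds the max flow 20, so it is not minimum.

No — its capacity is 31, but the minimum cut has capacity 20.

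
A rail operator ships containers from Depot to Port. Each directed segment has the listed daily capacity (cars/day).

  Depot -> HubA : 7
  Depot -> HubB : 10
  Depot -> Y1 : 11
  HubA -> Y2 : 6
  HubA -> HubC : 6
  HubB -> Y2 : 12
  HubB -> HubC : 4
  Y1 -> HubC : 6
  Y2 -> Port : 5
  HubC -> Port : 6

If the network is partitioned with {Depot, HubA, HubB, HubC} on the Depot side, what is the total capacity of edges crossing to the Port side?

35

Edges leaving {Depot, HubA, HubB, HubC}: Depot→Y1 (11), HubA→Y2 (6), HubB→Y2 (12), HubC→Port (6).
Cut capacity = 11 + 6 + 12 + 6 = 35.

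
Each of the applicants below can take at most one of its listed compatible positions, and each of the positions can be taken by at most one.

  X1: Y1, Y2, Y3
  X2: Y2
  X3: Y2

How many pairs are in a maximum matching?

Unit-capacity flow: source→left, listed edges, right→sink; max matching = max flow.
Augmenting path X1→Y1 (+1); matched 1.
Augmenting path X2→Y2 (+1); matched 2.
No augmenting path remains; maximum matching = 2.
König certificate: {X1, Y2} is a vertex cover of size 2 (every listed pair touches it), so no matching can be larger.

2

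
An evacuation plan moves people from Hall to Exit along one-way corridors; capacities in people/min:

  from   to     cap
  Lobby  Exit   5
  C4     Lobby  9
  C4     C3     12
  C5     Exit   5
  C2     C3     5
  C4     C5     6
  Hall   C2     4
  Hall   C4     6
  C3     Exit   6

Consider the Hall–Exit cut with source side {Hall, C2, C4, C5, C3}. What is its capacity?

Edges leaving {Hall, C2, C4, C5, C3}: C4→Lobby (9), C5→Exit (5), C3→Exit (6).
Cut capacity = 9 + 5 + 6 = 20.

20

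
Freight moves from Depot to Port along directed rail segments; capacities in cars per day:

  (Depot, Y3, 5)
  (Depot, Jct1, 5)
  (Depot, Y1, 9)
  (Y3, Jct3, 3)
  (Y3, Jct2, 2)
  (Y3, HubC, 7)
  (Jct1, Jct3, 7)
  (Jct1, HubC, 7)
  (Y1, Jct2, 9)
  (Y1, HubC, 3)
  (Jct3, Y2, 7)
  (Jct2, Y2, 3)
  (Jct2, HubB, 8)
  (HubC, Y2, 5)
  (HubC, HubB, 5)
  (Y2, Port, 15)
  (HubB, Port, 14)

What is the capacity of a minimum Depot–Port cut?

Augment Depot→Y3→Jct3→Y2→Port: bottleneck 3, flow now 3.
Augment Depot→Y3→Jct2→Y2→Port: bottleneck 2, flow now 5.
Augment Depot→Jct1→Jct3→Y2→Port: bottleneck 4, flow now 9.
Augment Depot→Jct1→HubC→Y2→Port: bottleneck 1, flow now 10.
Augment Depot→Y1→Jct2→Y2→Port: bottleneck 1, flow now 11.
Augment Depot→Y1→Jct2→HubB→Port: bottleneck 8, flow now 19.
No augmenting path remains; maximum flow = 19.
By max-flow min-cut, the minimum cut capacity equals the max flow.
In the residual graph, reachable from Depot: {Depot}.
Min-cut edges: Depot→Y3 (5), Depot→Jct1 (5), Depot→Y1 (9); capacity 5 + 5 + 9 = 19.

19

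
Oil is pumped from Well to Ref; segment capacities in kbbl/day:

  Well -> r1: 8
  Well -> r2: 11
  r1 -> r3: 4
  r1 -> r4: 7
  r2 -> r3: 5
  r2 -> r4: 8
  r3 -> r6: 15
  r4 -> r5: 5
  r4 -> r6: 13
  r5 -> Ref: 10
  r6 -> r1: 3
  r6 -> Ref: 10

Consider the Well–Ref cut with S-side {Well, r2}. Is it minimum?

Given cut capacity: 8 + 5 + 8 = 21.
Augment Well→r1→r3→r6→Ref: bottleneck 4, flow now 4.
Augment Well→r1→r4→r5→Ref: bottleneck 4, flow now 8.
Augment Well→r2→r3→r6→Ref: bottleneck 5, flow now 13.
Augment Well→r2→r4→r5→Ref: bottleneck 1, flow now 14.
Augment Well→r2→r4→r6→Ref: bottleneck 1, flow now 15.
No augmenting path remains; maximum flow = 15.
In the residual graph, reachable from Well: {Well, r1, r2, r3, r4, r6}.
Min-cut edges: r4→r5 (5), r6→Ref (10); capacity 5 + 10 = 15.
Cut capacity 21 exceeds the max flow 15, so it is not minimum.

No — its capacity is 21, but the minimum cut has capacity 15.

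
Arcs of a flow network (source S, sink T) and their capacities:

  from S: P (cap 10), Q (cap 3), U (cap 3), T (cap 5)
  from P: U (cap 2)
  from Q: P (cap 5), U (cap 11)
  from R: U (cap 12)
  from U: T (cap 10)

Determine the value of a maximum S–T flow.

13

Augment S→T: bottleneck 5, flow now 5.
Augment S→U→T: bottleneck 3, flow now 8.
Augment S→P→U→T: bottleneck 2, flow now 10.
Augment S→Q→U→T: bottleneck 3, flow now 13.
No augmenting path remains; maximum flow = 13.
In the residual graph, reachable from S: {S, P}.
Min-cut edges: S→Q (3), S→U (3), S→T (5), P→U (2); capacity 3 + 3 + 5 + 2 = 13.
This cut is saturated, so no flow can exceed 13.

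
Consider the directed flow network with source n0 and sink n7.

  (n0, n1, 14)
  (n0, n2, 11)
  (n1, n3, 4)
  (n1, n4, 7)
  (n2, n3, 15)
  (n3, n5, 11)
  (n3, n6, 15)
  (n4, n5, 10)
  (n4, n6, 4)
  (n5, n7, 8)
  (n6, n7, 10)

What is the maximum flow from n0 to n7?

18

Augment n0→n1→n3→n5→n7: bottleneck 4, flow now 4.
Augment n0→n1→n4→n5→n7: bottleneck 4, flow now 8.
Augment n0→n1→n4→n6→n7: bottleneck 3, flow now 11.
Augment n0→n2→n3→n6→n7: bottleneck 7, flow now 18.
No augmenting path remains; maximum flow = 18.
In the residual graph, reachable from n0: {n0, n1, n2, n3, n4, n5, n6}.
Min-cut edges: n5→n7 (8), n6→n7 (10); capacity 8 + 10 = 18.
This cut is saturated, so no flow can exceed 18.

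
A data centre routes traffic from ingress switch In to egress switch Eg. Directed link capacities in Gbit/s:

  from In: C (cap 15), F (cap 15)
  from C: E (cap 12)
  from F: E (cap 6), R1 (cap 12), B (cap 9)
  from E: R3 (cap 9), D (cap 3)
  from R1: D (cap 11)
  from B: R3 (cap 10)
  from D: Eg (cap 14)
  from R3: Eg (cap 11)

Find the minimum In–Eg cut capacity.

Augment In→C→E→D→Eg: bottleneck 3, flow now 3.
Augment In→C→E→R3→Eg: bottleneck 9, flow now 12.
Augment In→F→R1→D→Eg: bottleneck 11, flow now 23.
Augment In→F→B→R3→Eg: bottleneck 2, flow now 25.
No augmenting path remains; maximum flow = 25.
By max-flow min-cut, the minimum cut capacity equals the max flow.
In the residual graph, reachable from In: {In, C, F, E, R1, B, R3}.
Min-cut edges: E→D (3), R1→D (11), R3→Eg (11); capacity 3 + 11 + 11 = 25.

25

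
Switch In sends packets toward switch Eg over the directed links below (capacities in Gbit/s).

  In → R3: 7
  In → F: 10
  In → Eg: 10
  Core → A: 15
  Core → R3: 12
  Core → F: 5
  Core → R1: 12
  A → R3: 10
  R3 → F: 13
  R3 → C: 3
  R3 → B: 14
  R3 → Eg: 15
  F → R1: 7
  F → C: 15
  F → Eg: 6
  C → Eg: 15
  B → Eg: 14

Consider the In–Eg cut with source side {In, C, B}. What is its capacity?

Edges leaving {In, C, B}: In→R3 (7), In→F (10), In→Eg (10), C→Eg (15), B→Eg (14).
Cut capacity = 7 + 10 + 10 + 15 + 14 = 56.

56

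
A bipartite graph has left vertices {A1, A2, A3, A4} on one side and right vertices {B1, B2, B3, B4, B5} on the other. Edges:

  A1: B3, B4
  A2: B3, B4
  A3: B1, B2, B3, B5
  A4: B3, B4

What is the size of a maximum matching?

Unit-capacity flow: source→left, listed edges, right→sink; max matching = max flow.
Augmenting path A1→B3 (+1); matched 1.
Augmenting path A2→B4 (+1); matched 2.
Augmenting path A3→B1 (+1); matched 3.
No augmenting path remains; maximum matching = 3.
König certificate: {A3, B3, B4} is a vertex cover of size 3 (every listed pair touches it), so no matching can be larger.

3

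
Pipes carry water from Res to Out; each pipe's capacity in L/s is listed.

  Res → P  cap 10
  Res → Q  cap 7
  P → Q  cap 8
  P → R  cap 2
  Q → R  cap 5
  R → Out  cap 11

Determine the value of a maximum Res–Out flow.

7

Augment Res→P→R→Out: bottleneck 2, flow now 2.
Augment Res→Q→R→Out: bottleneck 5, flow now 7.
No augmenting path remains; maximum flow = 7.
In the residual graph, reachable from Res: {Res, P, Q}.
Min-cut edges: P→R (2), Q→R (5); capacity 2 + 5 = 7.
This cut is saturated, so no flow can exceed 7.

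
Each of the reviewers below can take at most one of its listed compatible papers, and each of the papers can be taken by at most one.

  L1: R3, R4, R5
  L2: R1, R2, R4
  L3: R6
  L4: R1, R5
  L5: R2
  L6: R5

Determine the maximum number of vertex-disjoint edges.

6

Unit-capacity flow: source→left, listed edges, right→sink; max matching = max flow.
Augmenting path L1→R3 (+1); matched 1.
Augmenting path L2→R1 (+1); matched 2.
Augmenting path L3→R6 (+1); matched 3.
Augmenting path L4→R5 (+1); matched 4.
Augmenting path L5→R2 (+1); matched 5.
Augmenting path L6→R5→L4→R1→L2→R4 (+1); matched 6.
No augmenting path remains; maximum matching = 6.
König certificate: {L1, L2, L3, L4, L5, L6} is a vertex cover of size 6 (every listed pair touches it), so no matching can be larger.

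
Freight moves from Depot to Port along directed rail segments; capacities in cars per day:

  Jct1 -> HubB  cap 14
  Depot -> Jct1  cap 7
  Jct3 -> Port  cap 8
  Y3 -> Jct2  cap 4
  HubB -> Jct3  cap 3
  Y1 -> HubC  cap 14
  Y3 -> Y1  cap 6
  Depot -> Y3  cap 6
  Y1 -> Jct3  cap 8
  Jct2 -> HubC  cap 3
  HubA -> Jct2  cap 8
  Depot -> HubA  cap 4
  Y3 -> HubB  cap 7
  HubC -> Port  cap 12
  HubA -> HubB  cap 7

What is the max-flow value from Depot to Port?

12

Augment Depot→HubA→Jct2→HubC→Port: bottleneck 3, flow now 3.
Augment Depot→HubA→HubB→Jct3→Port: bottleneck 1, flow now 4.
Augment Depot→Y3→Y1→HubC→Port: bottleneck 6, flow now 10.
Augment Depot→Jct1→HubB→Jct3→Port: bottleneck 2, flow now 12.
No augmenting path remains; maximum flow = 12.
In the residual graph, reachable from Depot: {Depot, HubA, Jct1, Jct2, HubB}.
Min-cut edges: Depot→Y3 (6), Jct2→HubC (3), HubB→Jct3 (3); capacity 6 + 3 + 3 = 12.
This cut is saturated, so no flow can exceed 12.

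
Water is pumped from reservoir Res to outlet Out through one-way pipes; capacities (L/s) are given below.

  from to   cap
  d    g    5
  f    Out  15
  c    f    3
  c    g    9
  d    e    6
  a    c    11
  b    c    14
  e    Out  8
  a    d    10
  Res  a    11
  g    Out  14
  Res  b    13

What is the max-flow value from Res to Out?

Augment Res→a→c→f→Out: bottleneck 3, flow now 3.
Augment Res→a→c→g→Out: bottleneck 8, flow now 11.
Augment Res→b→c→g→Out: bottleneck 1, flow now 12.
Augment Res→b→c→a→d→e→Out: bottleneck 6, flow now 18. (uses reverse residual edge)
Augment Res→b→c→a→d→g→Out: bottleneck 4, flow now 22. (uses reverse residual edge)
No augmenting path remains; maximum flow = 22.
In the residual graph, reachable from Res: {Res, a, b, c}.
Min-cut edges: a→d (10), c→f (3), c→g (9); capacity 10 + 3 + 9 = 22.
This cut is saturated, so no flow can exceed 22.

22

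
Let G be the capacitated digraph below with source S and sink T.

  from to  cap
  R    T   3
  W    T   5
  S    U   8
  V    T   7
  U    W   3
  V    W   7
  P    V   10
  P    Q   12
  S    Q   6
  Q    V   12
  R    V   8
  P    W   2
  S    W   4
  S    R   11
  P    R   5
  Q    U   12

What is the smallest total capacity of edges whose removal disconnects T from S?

15

Augment S→R→T: bottleneck 3, flow now 3.
Augment S→W→T: bottleneck 4, flow now 7.
Augment S→Q→V→T: bottleneck 6, flow now 13.
Augment S→R→V→T: bottleneck 1, flow now 14.
Augment S→U→W→T: bottleneck 1, flow now 15.
No augmenting path remains; maximum flow = 15.
By max-flow min-cut, the minimum cut capacity equals the max flow.
In the residual graph, reachable from S: {S, Q, R, U, V, W}.
Min-cut edges: R→T (3), V→T (7), W→T (5); capacity 3 + 7 + 5 = 15.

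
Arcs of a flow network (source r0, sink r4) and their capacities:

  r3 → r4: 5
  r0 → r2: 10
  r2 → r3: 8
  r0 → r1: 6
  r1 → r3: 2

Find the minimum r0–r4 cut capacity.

5

Augment r0→r1→r3→r4: bottleneck 2, flow now 2.
Augment r0→r2→r3→r4: bottleneck 3, flow now 5.
No augmenting path remains; maximum flow = 5.
By max-flow min-cut, the minimum cut capacity equals the max flow.
In the residual graph, reachable from r0: {r0, r1, r2, r3}.
Min-cut edges: r3→r4 (5); capacity 5 = 5.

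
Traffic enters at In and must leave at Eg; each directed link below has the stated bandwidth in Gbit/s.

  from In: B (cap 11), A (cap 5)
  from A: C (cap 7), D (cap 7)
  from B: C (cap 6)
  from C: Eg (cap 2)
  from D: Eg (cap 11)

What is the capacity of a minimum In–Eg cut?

7

Augment In→A→C→Eg: bottleneck 2, flow now 2.
Augment In→A→D→Eg: bottleneck 3, flow now 5.
Augment In→B→C→A→D→Eg: bottleneck 2, flow now 7. (uses reverse residual edge)
No augmenting path remains; maximum flow = 7.
By max-flow min-cut, the minimum cut capacity equals the max flow.
In the residual graph, reachable from In: {In, B, C}.
Min-cut edges: In→A (5), C→Eg (2); capacity 5 + 2 = 7.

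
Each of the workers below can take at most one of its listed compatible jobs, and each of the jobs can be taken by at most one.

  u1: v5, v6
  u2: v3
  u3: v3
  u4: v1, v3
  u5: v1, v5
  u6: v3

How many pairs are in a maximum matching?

4

Unit-capacity flow: source→left, listed edges, right→sink; max matching = max flow.
Augmenting path u1→v5 (+1); matched 1.
Augmenting path u2→v3 (+1); matched 2.
Augmenting path u4→v1 (+1); matched 3.
Augmenting path u5→v5→u1→v6 (+1); matched 4.
No augmenting path remains; maximum matching = 4.
König certificate: {u1, u4, u5, v3} is a vertex cover of size 4 (every listed pair touches it), so no matching can be larger.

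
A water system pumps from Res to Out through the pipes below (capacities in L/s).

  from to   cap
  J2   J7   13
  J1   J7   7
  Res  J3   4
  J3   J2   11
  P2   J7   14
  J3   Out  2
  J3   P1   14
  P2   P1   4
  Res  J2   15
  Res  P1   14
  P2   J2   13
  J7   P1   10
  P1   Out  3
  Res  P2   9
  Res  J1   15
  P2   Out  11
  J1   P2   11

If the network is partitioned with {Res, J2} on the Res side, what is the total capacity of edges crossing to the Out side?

55

Edges leaving {Res, J2}: Res→J1 (15), Res→P2 (9), Res→J3 (4), Res→P1 (14), J2→J7 (13).
Cut capacity = 15 + 9 + 4 + 14 + 13 = 55.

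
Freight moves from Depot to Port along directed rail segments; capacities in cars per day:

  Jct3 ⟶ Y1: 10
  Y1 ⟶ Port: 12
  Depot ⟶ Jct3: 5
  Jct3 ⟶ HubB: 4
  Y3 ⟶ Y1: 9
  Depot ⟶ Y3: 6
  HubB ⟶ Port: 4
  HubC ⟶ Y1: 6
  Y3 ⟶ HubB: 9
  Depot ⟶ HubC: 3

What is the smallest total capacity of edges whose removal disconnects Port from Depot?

Augment Depot→Jct3→Y1→Port: bottleneck 5, flow now 5.
Augment Depot→HubC→Y1→Port: bottleneck 3, flow now 8.
Augment Depot→Y3→Y1→Port: bottleneck 4, flow now 12.
Augment Depot→Y3→HubB→Port: bottleneck 2, flow now 14.
No augmenting path remains; maximum flow = 14.
By max-flow min-cut, the minimum cut capacity equals the max flow.
In the residual graph, reachable from Depot: {Depot}.
Min-cut edges: Depot→Jct3 (5), Depot→HubC (3), Depot→Y3 (6); capacity 5 + 3 + 6 = 14.

14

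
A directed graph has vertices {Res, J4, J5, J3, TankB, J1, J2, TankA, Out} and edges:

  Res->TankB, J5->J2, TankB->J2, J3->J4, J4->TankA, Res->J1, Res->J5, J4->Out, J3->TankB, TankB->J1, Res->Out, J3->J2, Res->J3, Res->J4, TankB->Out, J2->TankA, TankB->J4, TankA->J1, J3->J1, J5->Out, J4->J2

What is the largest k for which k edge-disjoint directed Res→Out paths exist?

4

Assign every edge capacity 1; by Menger, the answer equals the max flow.
Path Res→Out (+1); total 1.
Path Res→J4→Out (+1); total 2.
Path Res→J5→Out (+1); total 3.
Path Res→TankB→Out (+1); total 4.
No residual Res→Out path; max flow = 4.
Certifying cut of size 4: {J4→Out, Res→J5, Res→Out, TankB→Out}.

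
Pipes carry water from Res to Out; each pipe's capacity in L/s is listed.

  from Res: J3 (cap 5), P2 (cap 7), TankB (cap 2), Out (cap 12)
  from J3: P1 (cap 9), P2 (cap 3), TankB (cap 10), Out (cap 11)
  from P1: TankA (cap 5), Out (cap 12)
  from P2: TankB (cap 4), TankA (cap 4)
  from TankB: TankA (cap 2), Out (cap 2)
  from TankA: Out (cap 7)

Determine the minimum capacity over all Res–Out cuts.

25

Augment Res→Out: bottleneck 12, flow now 12.
Augment Res→J3→Out: bottleneck 5, flow now 17.
Augment Res→TankB→Out: bottleneck 2, flow now 19.
Augment Res→P2→TankA→Out: bottleneck 4, flow now 23.
Augment Res→P2→TankB→TankA→Out: bottleneck 2, flow now 25.
No augmenting path remains; maximum flow = 25.
By max-flow min-cut, the minimum cut capacity equals the max flow.
In the residual graph, reachable from Res: {Res, P2, TankB}.
Min-cut edges: Res→J3 (5), Res→Out (12), P2→TankA (4), TankB→TankA (2), TankB→Out (2); capacity 5 + 12 + 4 + 2 + 2 = 25.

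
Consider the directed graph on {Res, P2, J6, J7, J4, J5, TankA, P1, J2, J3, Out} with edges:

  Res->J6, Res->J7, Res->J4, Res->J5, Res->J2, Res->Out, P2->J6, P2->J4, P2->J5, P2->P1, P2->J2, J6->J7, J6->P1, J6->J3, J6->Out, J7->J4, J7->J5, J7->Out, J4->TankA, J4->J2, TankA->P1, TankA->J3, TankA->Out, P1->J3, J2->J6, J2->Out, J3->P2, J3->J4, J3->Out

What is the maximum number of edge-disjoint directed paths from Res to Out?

5

Assign every edge capacity 1; by Menger, the answer equals the max flow.
Path Res→Out (+1); total 1.
Path Res→J6→Out (+1); total 2.
Path Res→J7→Out (+1); total 3.
Path Res→J2→Out (+1); total 4.
Path Res→J4→TankA→Out (+1); total 5.
No residual Res→Out path; max flow = 5.
Certifying cut of size 5: {Res→J2, Res→J4, Res→J6, Res→J7, Res→Out}.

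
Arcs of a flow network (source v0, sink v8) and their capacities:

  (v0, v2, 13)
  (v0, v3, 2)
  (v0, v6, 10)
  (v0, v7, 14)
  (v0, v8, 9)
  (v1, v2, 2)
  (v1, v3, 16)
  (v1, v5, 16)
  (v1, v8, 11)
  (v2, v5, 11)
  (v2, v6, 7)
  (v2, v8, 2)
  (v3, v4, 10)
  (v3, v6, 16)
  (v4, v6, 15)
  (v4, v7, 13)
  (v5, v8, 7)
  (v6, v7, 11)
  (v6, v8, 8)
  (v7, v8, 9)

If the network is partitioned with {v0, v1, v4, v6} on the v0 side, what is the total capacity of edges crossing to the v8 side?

115

Edges leaving {v0, v1, v4, v6}: v0→v2 (13), v0→v3 (2), v0→v7 (14), v0→v8 (9), v1→v2 (2), v1→v3 (16), v1→v5 (16), v1→v8 (11), v4→v7 (13), v6→v7 (11), v6→v8 (8).
Cut capacity = 13 + 2 + 14 + 9 + 2 + 16 + 16 + 11 + 13 + 11 + 8 = 115.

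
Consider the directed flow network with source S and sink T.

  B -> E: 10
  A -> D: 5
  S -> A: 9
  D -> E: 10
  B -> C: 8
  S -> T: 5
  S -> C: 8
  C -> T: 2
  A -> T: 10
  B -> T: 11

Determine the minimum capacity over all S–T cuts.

Augment S→T: bottleneck 5, flow now 5.
Augment S→A→T: bottleneck 9, flow now 14.
Augment S→C→T: bottleneck 2, flow now 16.
No augmenting path remains; maximum flow = 16.
By max-flow min-cut, the minimum cut capacity equals the max flow.
In the residual graph, reachable from S: {S, C}.
Min-cut edges: S→A (9), S→T (5), C→T (2); capacity 9 + 5 + 2 = 16.

16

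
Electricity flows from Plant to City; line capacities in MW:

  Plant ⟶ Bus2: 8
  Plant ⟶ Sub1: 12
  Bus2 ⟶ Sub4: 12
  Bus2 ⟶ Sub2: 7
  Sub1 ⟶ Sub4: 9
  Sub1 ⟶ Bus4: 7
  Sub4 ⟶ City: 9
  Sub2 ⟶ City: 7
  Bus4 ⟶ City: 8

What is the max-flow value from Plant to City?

20

Augment Plant→Bus2→Sub4→City: bottleneck 8, flow now 8.
Augment Plant→Sub1→Sub4→City: bottleneck 1, flow now 9.
Augment Plant→Sub1→Bus4→City: bottleneck 7, flow now 16.
Augment Plant→Sub1→Sub4→Bus2→Sub2→City: bottleneck 4, flow now 20. (uses reverse residual edge)
No augmenting path remains; maximum flow = 20.
In the residual graph, reachable from Plant: {Plant}.
Min-cut edges: Plant→Bus2 (8), Plant→Sub1 (12); capacity 8 + 12 = 20.
This cut is saturated, so no flow can exceed 20.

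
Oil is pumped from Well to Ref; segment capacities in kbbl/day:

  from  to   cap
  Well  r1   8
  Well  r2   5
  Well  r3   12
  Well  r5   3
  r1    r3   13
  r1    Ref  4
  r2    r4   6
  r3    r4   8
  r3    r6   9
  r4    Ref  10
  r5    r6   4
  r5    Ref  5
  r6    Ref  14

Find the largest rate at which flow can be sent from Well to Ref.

26

Augment Well→r1→Ref: bottleneck 4, flow now 4.
Augment Well→r5→Ref: bottleneck 3, flow now 7.
Augment Well→r2→r4→Ref: bottleneck 5, flow now 12.
Augment Well→r3→r4→Ref: bottleneck 5, flow now 17.
Augment Well→r3→r6→Ref: bottleneck 7, flow now 24.
Augment Well→r1→r3→r6→Ref: bottleneck 2, flow now 26.
No augmenting path remains; maximum flow = 26.
In the residual graph, reachable from Well: {Well, r1, r2, r3, r4}.
Min-cut edges: Well→r5 (3), r1→Ref (4), r3→r6 (9), r4→Ref (10); capacity 3 + 4 + 9 + 10 = 26.
This cut is saturated, so no flow can exceed 26.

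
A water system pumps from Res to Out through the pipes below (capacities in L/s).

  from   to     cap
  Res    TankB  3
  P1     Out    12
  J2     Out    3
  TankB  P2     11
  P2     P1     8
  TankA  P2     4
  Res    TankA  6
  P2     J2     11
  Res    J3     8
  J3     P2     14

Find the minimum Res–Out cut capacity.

11

Augment Res→TankB→P2→P1→Out: bottleneck 3, flow now 3.
Augment Res→TankA→P2→P1→Out: bottleneck 4, flow now 7.
Augment Res→J3→P2→P1→Out: bottleneck 1, flow now 8.
Augment Res→J3→P2→J2→Out: bottleneck 3, flow now 11.
No augmenting path remains; maximum flow = 11.
By max-flow min-cut, the minimum cut capacity equals the max flow.
In the residual graph, reachable from Res: {Res, TankB, TankA, J3, P2, J2}.
Min-cut edges: P2→P1 (8), J2→Out (3); capacity 8 + 3 = 11.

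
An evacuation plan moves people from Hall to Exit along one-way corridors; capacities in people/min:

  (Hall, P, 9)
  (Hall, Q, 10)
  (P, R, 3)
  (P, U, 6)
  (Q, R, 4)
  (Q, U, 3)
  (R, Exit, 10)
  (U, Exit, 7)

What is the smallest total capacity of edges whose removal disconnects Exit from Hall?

14

Augment Hall→P→R→Exit: bottleneck 3, flow now 3.
Augment Hall→P→U→Exit: bottleneck 6, flow now 9.
Augment Hall→Q→R→Exit: bottleneck 4, flow now 13.
Augment Hall→Q→U→Exit: bottleneck 1, flow now 14.
No augmenting path remains; maximum flow = 14.
By max-flow min-cut, the minimum cut capacity equals the max flow.
In the residual graph, reachable from Hall: {Hall, P, Q, U}.
Min-cut edges: P→R (3), Q→R (4), U→Exit (7); capacity 3 + 4 + 7 = 14.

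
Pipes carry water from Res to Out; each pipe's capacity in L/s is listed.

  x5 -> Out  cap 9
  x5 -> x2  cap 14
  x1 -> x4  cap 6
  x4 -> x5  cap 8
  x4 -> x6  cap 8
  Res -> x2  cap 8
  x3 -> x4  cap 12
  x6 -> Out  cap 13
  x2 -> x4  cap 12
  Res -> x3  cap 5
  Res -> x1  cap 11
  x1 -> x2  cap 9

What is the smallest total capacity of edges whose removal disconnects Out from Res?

Augment Res→x1→x4→x5→Out: bottleneck 6, flow now 6.
Augment Res→x2→x4→x5→Out: bottleneck 2, flow now 8.
Augment Res→x2→x4→x6→Out: bottleneck 6, flow now 14.
Augment Res→x3→x4→x6→Out: bottleneck 2, flow now 16.
No augmenting path remains; maximum flow = 16.
By max-flow min-cut, the minimum cut capacity equals the max flow.
In the residual graph, reachable from Res: {Res, x1, x2, x3, x4}.
Min-cut edges: x4→x5 (8), x4→x6 (8); capacity 8 + 8 = 16.

16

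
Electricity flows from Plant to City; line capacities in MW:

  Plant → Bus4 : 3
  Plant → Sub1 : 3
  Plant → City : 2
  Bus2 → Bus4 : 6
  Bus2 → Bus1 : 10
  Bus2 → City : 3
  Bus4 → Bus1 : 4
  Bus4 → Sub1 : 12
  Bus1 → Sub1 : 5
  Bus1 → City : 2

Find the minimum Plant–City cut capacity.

Augment Plant→City: bottleneck 2, flow now 2.
Augment Plant→Bus4→Bus1→City: bottleneck 2, flow now 4.
No augmenting path remains; maximum flow = 4.
By max-flow min-cut, the minimum cut capacity equals the max flow.
In the residual graph, reachable from Plant: {Plant, Bus4, Bus1, Sub1}.
Min-cut edges: Plant→City (2), Bus1→City (2); capacity 2 + 2 = 4.

4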